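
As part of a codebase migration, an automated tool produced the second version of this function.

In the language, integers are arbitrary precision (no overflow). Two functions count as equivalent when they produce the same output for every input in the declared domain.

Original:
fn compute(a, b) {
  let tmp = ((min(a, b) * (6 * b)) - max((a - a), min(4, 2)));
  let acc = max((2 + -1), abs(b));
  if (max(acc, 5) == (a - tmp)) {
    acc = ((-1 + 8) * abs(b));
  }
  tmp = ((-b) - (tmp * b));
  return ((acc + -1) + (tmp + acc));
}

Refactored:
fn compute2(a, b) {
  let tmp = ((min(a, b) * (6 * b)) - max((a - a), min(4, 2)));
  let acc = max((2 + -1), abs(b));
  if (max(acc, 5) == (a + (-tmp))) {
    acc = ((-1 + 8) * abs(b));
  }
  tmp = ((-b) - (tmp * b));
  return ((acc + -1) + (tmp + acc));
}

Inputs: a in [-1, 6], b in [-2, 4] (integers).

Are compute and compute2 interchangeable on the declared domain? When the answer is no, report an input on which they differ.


This is a faithful refactor — arithmetic usage differs, but the computed results match everywhere.
Spot check at a=1, b=-1 — compute: tmp := 4 | acc := 1 | (max(acc, 5) == (a - tmp)): false | tmp := 5 | result 6. compute2: tmp := 4 | acc := 1 | (max(acc, 5) == (a + (-tmp))): false | tmp := 5 | result 6. Both give 6.
Across all 56 domain points the two functions coincide.
verdict: equivalent


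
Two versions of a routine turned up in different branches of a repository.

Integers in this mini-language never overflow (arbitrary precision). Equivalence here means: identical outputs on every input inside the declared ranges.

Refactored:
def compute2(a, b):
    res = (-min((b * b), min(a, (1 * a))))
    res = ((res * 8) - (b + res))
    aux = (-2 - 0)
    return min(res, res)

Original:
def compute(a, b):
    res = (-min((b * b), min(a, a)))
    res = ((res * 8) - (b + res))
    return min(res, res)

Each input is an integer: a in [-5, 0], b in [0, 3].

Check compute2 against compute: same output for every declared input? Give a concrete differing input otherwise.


Reading the diff, among the changes: statement counts differ, arithmetic usage differs, constant usage differs, local variable names differ.
One worked example (a=0, b=1) — compute: res = 0; res = -1; return -1; compute2: res = 0; res = -1; aux = -2; return -1; agreement on -1.
An exhaustive pass over the 24 declared inputs shows identical outputs.
verdict: equivalent


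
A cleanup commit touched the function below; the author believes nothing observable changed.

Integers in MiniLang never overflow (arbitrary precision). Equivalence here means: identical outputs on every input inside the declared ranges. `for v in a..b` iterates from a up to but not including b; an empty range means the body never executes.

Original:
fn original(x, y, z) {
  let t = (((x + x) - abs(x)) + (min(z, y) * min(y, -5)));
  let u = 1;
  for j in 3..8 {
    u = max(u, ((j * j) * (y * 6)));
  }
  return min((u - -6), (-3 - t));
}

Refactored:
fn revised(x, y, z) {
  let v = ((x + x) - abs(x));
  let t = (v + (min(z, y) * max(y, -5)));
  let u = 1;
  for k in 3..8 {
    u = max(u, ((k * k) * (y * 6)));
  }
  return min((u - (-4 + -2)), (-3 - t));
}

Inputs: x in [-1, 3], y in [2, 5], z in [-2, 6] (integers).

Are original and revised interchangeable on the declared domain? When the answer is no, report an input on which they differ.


There is a counterexample at x=-1, y=2, z=-2: -10 on one side, 4 on the other.
original: t=7, then u=1, then (j=3), then u=108, then (j=4), then u=192, then (j=5), then u=300, then (j=6), then u=432, then (j=7), then u=588, then returns -10
revised: v=-3, then t=-7, then u=1, then (k=3), then u=108, then (k=4), then u=192, then (k=5), then u=300, then (k=6), then u=432, then (k=7), then u=588, then returns 4
verdict: not equivalent; witness: x=-1, y=2, z=-2


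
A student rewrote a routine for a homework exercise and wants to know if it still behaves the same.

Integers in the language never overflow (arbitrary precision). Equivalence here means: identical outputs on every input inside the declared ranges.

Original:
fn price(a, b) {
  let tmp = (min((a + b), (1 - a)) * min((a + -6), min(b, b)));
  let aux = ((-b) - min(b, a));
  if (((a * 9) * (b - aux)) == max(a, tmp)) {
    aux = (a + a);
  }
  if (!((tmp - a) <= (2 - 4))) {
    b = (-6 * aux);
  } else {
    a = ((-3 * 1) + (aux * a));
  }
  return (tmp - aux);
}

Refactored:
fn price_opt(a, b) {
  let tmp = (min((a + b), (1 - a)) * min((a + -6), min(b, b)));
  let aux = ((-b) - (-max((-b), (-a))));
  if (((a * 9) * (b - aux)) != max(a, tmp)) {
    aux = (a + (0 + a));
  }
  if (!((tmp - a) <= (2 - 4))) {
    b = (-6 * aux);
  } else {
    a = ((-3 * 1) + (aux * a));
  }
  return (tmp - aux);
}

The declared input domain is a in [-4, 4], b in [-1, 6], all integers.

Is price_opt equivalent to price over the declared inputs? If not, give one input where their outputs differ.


Take a=-4, b=-1.
price: tmp := 50 | aux := 5 | (((a * 9) * (b - aux)) == max(a, tmp)): false | (!((tmp - a) <= (2 - 4))): true | b := -30 | result 45
price_opt: tmp := 50 | aux := 5 | (((a * 9) * (b - aux)) != max(a, tmp)): true | aux := -8 | (!((tmp - a) <= (2 - 4))): true | b := 48 | result 58
45 vs 58 — the two versions disagree here.
verdict: not equivalent; witness: a=-4, b=-1


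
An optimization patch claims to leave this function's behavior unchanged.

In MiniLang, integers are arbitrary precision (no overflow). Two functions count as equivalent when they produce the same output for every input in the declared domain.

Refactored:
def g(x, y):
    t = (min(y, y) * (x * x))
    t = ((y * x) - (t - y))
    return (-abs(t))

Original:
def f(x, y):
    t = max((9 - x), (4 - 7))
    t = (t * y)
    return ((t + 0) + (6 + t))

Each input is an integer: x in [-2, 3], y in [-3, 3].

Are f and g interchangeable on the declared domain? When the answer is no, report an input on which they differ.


Not equivalent: x=-2, y=-3 separates them (-60 vs -15).
f: t = 11; t = -33; return -60
g: t = -12; t = 15; return -15
verdict: not equivalent; witness: x=-2, y=-3


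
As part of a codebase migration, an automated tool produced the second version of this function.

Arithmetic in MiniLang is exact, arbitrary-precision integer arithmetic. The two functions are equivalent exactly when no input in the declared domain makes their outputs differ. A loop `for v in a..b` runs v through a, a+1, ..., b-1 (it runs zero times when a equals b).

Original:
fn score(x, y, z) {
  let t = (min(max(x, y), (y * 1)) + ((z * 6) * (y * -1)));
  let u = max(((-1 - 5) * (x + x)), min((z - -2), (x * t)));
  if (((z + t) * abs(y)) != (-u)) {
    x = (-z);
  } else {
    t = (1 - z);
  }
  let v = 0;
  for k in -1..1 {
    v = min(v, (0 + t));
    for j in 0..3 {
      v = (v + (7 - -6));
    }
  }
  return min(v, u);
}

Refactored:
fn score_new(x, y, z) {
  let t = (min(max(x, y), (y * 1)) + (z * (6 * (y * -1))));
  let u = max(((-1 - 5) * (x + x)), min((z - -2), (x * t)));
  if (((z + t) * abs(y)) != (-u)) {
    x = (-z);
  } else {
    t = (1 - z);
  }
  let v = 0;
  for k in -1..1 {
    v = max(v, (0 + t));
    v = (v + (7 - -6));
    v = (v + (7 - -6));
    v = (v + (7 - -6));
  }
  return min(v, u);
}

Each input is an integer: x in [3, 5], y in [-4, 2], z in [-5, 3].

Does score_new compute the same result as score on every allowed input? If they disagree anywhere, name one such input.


Consider the input x=3, y=-4, z=-5.
score: t = -124; u = -36; (((z + t) * abs(y)) != (-u)) -> true; x = 5; v = 0; [k=-1]; v = -124; [j=0]; v = -111; [j=1]; v = -98; [j=2]; v = -85; [k=0]; v = -124; [j=0]; v = -111; [j=1]; v = -98; [j=2]; v = -85; return -85
score_new: t = -124; u = -36; (((z + t) * abs(y)) != (-u)) -> true; x = 5; v = 0; [k=-1]; v = 0; v = 13; v = 26; v = 39; [k=0]; v = 39; v = 52; v = 65; v = 78; return -36
-85 != -36, so the rewrite changes behavior.
verdict: not equivalent; witness: x=3, y=-4, z=-5


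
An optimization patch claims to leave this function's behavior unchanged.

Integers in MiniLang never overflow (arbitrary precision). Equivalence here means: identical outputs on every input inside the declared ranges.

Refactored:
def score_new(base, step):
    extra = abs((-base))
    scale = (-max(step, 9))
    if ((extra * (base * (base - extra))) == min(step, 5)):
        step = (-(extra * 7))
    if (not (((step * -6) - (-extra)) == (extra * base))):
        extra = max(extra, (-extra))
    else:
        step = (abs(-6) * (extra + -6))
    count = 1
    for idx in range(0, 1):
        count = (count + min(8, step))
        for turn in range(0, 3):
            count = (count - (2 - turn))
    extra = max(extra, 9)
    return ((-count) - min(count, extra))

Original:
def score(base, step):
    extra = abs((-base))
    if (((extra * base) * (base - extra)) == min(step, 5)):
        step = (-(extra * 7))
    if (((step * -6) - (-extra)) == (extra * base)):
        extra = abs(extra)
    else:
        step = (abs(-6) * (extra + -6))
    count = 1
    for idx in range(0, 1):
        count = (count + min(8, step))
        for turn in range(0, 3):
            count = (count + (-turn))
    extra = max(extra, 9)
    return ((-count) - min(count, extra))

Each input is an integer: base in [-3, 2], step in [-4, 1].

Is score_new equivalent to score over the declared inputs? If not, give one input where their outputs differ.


There is a counterexample at base=-3, step=-4: 40 on one side, 12 on the other.
score: extra = 3; (((extra * base) * (base - extra)) == min(step, 5)) -> false; (((step * -6) - (-extra)) == (extra * base)) -> false; step = -18; count = 1; [idx=0]; count = -17; [turn=0]; count = -17; [turn=1]; count = -18; [turn=2]; count = -20; extra = 9; return 40
score_new: extra = 3; scale = -9; ((extra * (base * (base - extra))) == min(step, 5)) -> false; (not (((step * -6) - (-extra)) == (extra * base))) -> true; extra = 3; count = 1; [idx=0]; count = -3; [turn=0]; count = -5; [turn=1]; count = -6; [turn=2]; count = -6; extra = 9; return 12
verdict: not equivalent; witness: base=-3, step=-4


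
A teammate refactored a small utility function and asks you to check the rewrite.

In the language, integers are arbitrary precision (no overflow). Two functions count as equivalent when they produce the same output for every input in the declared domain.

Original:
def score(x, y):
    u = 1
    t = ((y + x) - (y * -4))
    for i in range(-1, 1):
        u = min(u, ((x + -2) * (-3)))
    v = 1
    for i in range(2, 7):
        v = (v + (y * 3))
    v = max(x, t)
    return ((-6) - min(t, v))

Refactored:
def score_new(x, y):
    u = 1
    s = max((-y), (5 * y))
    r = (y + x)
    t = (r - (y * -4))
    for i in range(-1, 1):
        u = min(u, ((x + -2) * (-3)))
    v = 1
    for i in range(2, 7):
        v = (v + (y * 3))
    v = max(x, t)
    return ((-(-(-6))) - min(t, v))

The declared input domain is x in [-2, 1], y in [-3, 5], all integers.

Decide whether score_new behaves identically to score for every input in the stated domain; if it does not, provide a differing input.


The two versions differ — the changes include arithmetic usage differs, plus local variable names differ, plus statement counts differ, plus min/max/abs usage differs, plus constant usage differs.
Spot check at x=0, y=2 — score: u := 1 | t := 10 | iter i=-1: | u := 1 | iter i=0: | u := 1 | v := 1 | iter i=2: | v := 7 | iter i=3: | v := 13 | iter i=4: | v := 19 | iter i=5: | v := 25 | iter i=6: | v := 31 | v := 10 | result -16. score_new: u := 1 | s := 10 | r := 2 | t := 10 | iter i=-1: | u := 1 | iter i=0: | u := 1 | v := 1 | iter i=2: | v := 7 | iter i=3: | v := 13 | iter i=4: | v := 19 | iter i=5: | v := 25 | iter i=6: | v := 31 | v := 10 | result -16. Both give -16.
Checked all 36 inputs in the declared domain: the outputs agree on every one.
verdict: equivalent


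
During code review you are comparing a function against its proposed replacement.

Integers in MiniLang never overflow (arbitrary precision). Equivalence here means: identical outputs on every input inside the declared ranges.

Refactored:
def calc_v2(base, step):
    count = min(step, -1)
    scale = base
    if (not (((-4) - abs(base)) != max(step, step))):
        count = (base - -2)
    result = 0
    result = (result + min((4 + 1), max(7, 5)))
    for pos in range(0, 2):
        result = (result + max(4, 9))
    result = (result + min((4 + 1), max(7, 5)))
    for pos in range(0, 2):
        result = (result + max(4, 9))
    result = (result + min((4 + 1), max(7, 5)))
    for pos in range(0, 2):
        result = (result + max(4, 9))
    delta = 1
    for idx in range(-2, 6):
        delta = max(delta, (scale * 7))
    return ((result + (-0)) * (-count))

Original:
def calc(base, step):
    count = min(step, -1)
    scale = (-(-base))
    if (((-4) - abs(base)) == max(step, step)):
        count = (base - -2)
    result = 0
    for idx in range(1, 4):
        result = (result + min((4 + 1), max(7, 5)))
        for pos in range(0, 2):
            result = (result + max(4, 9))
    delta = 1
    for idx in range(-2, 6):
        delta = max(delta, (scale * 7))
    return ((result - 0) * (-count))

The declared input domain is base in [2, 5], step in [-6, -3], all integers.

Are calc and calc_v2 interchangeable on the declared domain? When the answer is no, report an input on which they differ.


The two versions differ — the changes include loop structure differs; constant usage differs; min/max/abs usage differs; statement counts differ; boolean connective usage differs; comparison usage differs; arithmetic usage differs.
Tracing base=3, step=-6: calc: count := -6 | scale := 3 | (((-4) - abs(base)) == max(step, step)): false | result := 0 | iter idx=1: | result := 5 | iter pos=0: | result := 14 | iter pos=1: | result := 23 | iter idx=2: | result := 28 | iter pos=0: | result := 37 | iter pos=1: | result := 46 | iter idx=3: | result := 51 | iter pos=0: | result := 60 | iter pos=1: | result := 69 | delta := 1 | iter idx=-2: | delta := 21 | iter idx=-1: | delta := 21 | iter idx=0: | delta := 21 | iter idx=1: | delta := 21 | iter idx=2: | delta := 21 | iter idx=3: | delta := 21 | iter idx=4: | delta := 21 | iter idx=5: | delta := 21 | result 414 | calc_v2: count := -6 | scale := 3 | (not (((-4) - abs(base)) != max(step, step))): false | result := 0 | result := 5 | iter pos=0: | result := 14 | iter pos=1: | result := 23 | result := 28 | iter pos=0: | result := 37 | iter pos=1: | result := 46 | result := 51 | iter pos=0: | result := 60 | iter pos=1: | result := 69 | delta := 1 | iter idx=-2: | delta := 21 | iter idx=-1: | delta := 21 | iter idx=0: | delta := 21 | iter idx=1: | delta := 21 | iter idx=2: | delta := 21 | iter idx=3: | delta := 21 | iter idx=4: | delta := 21 | iter idx=5: | delta := 21 | result 414 — matching result 414.
Across all 16 domain points the two functions coincide.
verdict: equivalent


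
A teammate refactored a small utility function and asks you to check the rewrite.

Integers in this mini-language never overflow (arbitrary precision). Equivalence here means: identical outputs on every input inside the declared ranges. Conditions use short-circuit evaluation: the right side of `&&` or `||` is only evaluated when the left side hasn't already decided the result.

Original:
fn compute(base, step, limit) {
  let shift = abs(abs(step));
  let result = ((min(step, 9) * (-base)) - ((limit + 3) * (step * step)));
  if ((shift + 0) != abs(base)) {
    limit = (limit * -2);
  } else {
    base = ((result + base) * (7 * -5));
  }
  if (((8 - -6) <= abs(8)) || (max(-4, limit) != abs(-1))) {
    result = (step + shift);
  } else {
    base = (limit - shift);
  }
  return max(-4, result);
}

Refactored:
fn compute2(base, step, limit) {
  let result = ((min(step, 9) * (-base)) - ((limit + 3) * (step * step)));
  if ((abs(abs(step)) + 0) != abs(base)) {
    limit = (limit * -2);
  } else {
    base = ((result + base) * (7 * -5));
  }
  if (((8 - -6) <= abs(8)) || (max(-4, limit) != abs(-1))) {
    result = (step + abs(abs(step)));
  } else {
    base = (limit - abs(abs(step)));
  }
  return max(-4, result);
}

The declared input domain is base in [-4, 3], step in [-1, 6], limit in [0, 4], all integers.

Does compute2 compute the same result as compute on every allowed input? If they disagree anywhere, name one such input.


Equivalent — the differences include min/max/abs usage differs, statement counts differ, local variable names differ, yet no declared input distinguishes the two.
As a probe, take base=1, step=0, limit=4: compute runs shift := 0 | result := 0 | ((shift + 0) != abs(base)): true | limit := -8 | (((8 - -6) <= abs(8)) || (max(-4, limit) != abs(-1))): true | result := 0 | result 0; compute2 runs result := 0 | ((abs(abs(step)) + 0) != abs(base)): true | limit := -8 | (((8 - -6) <= abs(8)) || (max(-4, limit) != abs(-1))): true | result := 0 | result 0; both end at 0.
Every one of the 320 inputs gives matching results.
verdict: equivalent


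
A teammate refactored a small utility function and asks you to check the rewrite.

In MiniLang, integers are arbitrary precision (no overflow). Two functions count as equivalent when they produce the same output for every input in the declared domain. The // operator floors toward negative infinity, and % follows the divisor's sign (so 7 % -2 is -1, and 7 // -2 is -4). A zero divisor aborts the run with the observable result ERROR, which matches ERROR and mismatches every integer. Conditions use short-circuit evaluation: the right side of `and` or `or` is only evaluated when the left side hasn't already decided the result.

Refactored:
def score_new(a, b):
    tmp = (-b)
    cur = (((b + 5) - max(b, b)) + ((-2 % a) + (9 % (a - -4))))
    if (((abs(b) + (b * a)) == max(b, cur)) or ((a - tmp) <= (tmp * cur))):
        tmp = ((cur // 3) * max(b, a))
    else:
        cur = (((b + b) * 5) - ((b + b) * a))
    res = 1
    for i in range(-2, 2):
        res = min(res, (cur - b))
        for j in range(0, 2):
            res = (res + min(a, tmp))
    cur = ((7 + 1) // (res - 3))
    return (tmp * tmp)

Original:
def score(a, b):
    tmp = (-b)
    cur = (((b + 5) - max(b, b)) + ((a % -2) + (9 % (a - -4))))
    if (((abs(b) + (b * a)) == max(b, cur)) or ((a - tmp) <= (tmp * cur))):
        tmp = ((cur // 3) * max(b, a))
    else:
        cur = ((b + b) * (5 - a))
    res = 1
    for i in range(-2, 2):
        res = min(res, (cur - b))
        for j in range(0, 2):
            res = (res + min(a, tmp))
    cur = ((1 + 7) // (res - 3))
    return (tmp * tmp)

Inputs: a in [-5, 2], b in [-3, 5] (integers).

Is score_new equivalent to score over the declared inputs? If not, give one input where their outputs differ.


Try a=0, b=-3.
score: tmp := 3 | cur := 6 | (((abs(b) + (b * a)) == max(b, cur)) or ((a - tmp) <= (tmp * cur))): true | tmp := 0 | res := 1 | iter i=-2: | res := 1 | iter j=0: | res := 1 | iter j=1: | res := 1 | iter i=-1: | res := 1 | iter j=0: | res := 1 | iter j=1: | res := 1 | iter i=0: | res := 1 | iter j=0: | res := 1 | iter j=1: | res := 1 | iter i=1: | res := 1 | iter j=0: | res := 1 | iter j=1: | res := 1 | cur := -4 | result 0
score_new: tmp := 3 | divide-by-zero, output ERROR
0 vs ERROR — the two versions disagree here.
verdict: not equivalent; witness: a=0, b=-3


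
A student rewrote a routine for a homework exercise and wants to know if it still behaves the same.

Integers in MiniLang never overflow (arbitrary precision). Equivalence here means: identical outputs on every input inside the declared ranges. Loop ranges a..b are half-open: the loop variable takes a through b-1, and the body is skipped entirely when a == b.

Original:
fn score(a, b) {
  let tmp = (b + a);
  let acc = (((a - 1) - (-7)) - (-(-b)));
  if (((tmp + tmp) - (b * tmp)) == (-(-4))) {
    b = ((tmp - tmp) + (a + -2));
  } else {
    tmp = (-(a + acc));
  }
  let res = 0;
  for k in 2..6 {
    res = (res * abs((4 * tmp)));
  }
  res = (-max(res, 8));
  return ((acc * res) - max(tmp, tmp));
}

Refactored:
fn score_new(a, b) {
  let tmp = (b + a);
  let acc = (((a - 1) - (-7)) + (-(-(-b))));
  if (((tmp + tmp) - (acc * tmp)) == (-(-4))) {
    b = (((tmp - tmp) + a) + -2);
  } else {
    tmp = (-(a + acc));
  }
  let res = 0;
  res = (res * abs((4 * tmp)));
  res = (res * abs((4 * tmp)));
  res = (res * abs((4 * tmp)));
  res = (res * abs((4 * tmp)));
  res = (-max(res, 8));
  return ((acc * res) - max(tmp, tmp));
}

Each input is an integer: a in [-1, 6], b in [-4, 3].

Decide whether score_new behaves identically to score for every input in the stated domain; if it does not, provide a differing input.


Input a=2, b=0: -66 from score versus -54 from score_new.
verdict: not equivalent; witness: a=2, b=0


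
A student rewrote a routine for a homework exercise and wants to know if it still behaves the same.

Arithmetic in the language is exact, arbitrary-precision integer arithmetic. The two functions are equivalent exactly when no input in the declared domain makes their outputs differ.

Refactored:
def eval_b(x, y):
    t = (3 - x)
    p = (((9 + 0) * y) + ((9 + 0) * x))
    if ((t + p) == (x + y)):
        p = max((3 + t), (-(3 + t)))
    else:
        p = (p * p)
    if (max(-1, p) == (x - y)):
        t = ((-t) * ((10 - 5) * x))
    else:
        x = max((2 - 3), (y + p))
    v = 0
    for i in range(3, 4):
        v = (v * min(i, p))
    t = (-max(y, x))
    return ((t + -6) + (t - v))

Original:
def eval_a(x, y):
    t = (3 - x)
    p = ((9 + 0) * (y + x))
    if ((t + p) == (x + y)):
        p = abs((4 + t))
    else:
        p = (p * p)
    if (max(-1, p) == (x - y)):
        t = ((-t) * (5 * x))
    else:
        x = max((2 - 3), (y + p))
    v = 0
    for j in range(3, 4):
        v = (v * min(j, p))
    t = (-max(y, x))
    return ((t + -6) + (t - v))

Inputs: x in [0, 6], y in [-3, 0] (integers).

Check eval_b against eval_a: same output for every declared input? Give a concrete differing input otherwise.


The rewrite breaks on x=3, y=-3, where the results are -8 and -6.
eval_a: t := 0 | p := 0 | ((t + p) == (x + y)): true | p := 4 | (max(-1, p) == (x - y)): false | x := 1 | v := 0 | iter j=3: | v := 0 | t := -1 | result -8
eval_b: t := 0 | p := 0 | ((t + p) == (x + y)): true | p := 3 | (max(-1, p) == (x - y)): false | x := 0 | v := 0 | iter i=3: | v := 0 | t := 0 | result -6
verdict: not equivalent; witness: x=3, y=-3


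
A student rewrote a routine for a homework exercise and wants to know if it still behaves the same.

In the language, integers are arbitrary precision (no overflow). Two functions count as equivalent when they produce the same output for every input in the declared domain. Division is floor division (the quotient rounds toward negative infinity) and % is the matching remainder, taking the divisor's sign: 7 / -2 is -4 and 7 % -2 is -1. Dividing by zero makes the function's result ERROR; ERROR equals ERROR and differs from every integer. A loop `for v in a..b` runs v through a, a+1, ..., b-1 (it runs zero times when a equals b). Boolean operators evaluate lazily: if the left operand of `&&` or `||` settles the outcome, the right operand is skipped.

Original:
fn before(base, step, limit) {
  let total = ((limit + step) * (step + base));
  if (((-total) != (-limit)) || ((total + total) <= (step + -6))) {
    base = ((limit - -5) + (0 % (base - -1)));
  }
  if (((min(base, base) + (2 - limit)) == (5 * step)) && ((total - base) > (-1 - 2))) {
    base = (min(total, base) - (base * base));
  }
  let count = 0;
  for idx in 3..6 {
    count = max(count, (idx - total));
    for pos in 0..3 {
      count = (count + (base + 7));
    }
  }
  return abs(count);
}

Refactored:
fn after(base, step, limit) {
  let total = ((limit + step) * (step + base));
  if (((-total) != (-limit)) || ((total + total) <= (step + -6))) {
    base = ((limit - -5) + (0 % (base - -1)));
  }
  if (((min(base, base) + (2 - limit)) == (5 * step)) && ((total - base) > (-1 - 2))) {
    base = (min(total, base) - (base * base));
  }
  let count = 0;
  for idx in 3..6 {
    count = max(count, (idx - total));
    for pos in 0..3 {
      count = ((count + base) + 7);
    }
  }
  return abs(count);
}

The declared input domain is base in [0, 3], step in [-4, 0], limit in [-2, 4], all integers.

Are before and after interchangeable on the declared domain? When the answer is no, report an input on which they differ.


The two versions differ — the changes include same computation, different form.
Spot check at base=3, step=-1, limit=2 — before: total := 2 | (((-total) != (-limit)) || ((total + total) <= (step + -6))): false | (((min(base, base) + (2 - limit)) == (5 * step)) && ((total - base) > (-1 - 2))): false | count := 0 | iter idx=3: | count := 1 | iter pos=0: | count := 11 | iter pos=1: | count := 21 | iter pos=2: | count := 31 | iter idx=4: | count := 31 | iter pos=0: | count := 41 | iter pos=1: | count := 51 | iter pos=2: | count := 61 | iter idx=5: | count := 61 | iter pos=0: | count := 71 | iter pos=1: | count := 81 | iter pos=2: | count := 91 | result 91. after: total := 2 | (((-total) != (-limit)) || ((total + total) <= (step + -6))): false | (((min(base, base) + (2 - limit)) == (5 * step)) && ((total - base) > (-1 - 2))): false | count := 0 | iter idx=3: | count := 1 | iter pos=0: | count := 11 | iter pos=1: | count := 21 | iter pos=2: | count := 31 | iter idx=4: | count := 31 | iter pos=0: | count := 41 | iter pos=1: | count := 51 | iter pos=2: | count := 61 | iter idx=5: | count := 61 | iter pos=0: | count := 71 | iter pos=1: | count := 81 | iter pos=2: | count := 91 | result 91. Both give 91.
Every one of the 140 inputs gives matching results.
verdict: equivalent


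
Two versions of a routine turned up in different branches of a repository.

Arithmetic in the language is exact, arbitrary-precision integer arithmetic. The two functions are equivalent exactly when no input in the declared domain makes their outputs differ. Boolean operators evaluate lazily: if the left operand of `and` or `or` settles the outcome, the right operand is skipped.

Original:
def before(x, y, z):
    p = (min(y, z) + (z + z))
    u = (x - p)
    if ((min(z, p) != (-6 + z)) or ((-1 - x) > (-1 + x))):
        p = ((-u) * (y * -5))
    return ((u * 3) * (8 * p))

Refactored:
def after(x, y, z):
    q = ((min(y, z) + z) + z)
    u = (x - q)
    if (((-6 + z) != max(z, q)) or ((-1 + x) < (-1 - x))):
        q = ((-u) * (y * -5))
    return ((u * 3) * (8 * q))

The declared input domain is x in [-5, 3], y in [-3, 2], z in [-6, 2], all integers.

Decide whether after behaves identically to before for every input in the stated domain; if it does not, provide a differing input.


Try x=0, y=-3, z=-3.
before: p=-9, then u=9, then ((min(z, p) != (-6 + z)) or ((-1 - x) > (-1 + x))) is false, then returns -1944
after: q=-9, then u=9, then (((-6 + z) != max(z, q)) or ((-1 + x) < (-1 - x))) is true, then q=-135, then returns -29160
-1944 and -29160 differ, so these are not the same function on this domain.
verdict: not equivalent; witness: x=0, y=-3, z=-3


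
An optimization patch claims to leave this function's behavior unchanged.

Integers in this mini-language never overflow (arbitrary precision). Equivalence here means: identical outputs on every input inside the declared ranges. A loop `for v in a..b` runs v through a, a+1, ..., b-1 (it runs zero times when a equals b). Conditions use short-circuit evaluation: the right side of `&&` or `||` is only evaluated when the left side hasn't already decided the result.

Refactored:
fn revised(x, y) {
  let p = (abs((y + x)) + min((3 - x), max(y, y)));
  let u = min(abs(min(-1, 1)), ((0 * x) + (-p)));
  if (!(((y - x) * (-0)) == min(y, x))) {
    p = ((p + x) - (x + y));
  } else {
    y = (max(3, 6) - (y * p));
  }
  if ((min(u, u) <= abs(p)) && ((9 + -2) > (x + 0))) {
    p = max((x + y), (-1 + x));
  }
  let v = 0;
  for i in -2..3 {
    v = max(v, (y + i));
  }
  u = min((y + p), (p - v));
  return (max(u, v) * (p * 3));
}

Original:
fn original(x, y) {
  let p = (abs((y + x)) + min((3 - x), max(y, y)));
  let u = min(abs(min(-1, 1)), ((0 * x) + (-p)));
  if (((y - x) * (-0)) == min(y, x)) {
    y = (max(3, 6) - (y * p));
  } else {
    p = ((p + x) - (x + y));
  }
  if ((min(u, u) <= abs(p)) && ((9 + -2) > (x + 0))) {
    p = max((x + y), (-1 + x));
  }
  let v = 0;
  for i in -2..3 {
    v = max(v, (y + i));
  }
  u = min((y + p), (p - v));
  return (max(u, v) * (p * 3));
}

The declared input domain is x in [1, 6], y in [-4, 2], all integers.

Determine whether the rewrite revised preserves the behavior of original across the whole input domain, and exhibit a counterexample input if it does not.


Side by side, the visible changes include: boolean connective usage differs.
One worked example (x=4, y=1) — original: p := 4 | u := -4 | (((y - x) * (-0)) == min(y, x)): false | p := 3 | ((min(u, u) <= abs(p)) && ((9 + -2) > (x + 0))): true | p := 5 | v := 0 | iter i=-2: | v := 0 | iter i=-1: | v := 0 | iter i=0: | v := 1 | iter i=1: | v := 2 | iter i=2: | v := 3 | u := 2 | result 45; revised: p := 4 | u := -4 | (!(((y - x) * (-0)) == min(y, x))): true | p := 3 | ((min(u, u) <= abs(p)) && ((9 + -2) > (x + 0))): true | p := 5 | v := 0 | iter i=-2: | v := 0 | iter i=-1: | v := 0 | iter i=0: | v := 1 | iter i=1: | v := 2 | iter i=2: | v := 3 | u := 2 | result 45; agreement on 45.
Sweeping the whole domain (42 inputs) finds no disagreement.
verdict: equivalent


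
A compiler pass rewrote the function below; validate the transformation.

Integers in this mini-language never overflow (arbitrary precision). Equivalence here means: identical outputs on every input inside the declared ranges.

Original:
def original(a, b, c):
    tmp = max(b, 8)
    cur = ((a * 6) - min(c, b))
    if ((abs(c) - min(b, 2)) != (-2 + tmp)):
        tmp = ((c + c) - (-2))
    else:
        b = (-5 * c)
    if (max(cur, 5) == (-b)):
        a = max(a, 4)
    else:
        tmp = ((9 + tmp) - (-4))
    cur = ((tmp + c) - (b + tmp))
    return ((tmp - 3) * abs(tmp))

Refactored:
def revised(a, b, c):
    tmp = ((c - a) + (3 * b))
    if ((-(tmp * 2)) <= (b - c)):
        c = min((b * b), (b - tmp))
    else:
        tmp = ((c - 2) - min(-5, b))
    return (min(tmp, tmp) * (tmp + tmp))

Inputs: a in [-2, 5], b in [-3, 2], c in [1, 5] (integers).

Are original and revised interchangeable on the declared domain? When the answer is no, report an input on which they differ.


At a=-2, b=-3, c=1: original gives 238, revised gives 32.
verdict: not equivalent; witness: a=-2, b=-3, c=1


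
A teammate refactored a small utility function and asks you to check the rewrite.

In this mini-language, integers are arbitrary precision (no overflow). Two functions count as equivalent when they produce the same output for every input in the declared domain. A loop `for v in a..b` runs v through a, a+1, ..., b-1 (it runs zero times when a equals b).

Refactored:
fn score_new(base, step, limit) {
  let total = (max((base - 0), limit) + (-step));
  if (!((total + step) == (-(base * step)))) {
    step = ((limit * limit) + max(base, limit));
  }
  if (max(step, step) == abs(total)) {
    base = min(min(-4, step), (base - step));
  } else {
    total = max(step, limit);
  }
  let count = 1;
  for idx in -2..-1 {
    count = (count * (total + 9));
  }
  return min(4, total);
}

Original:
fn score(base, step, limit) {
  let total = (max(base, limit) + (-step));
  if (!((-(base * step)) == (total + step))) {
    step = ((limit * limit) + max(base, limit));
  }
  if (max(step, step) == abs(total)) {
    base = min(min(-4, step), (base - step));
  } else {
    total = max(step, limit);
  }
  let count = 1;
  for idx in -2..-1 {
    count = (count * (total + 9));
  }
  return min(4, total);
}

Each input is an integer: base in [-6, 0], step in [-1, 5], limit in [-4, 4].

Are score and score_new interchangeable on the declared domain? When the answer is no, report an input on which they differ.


Reading the diff, among the changes: arithmetic usage differs, plus constant usage differs.
As a probe, take base=-3, step=5, limit=0: score runs total becomes -5; next (!((-(base * step)) == (total + step))) evaluates to true; next step becomes 0; next (max(step, step) == abs(total)) evaluates to false; next total becomes 0; next count becomes 1; next at idx=-2:; next count becomes 9; next final value 0; score_new runs total becomes -5; next (!((total + step) == (-(base * step)))) evaluates to true; next step becomes 0; next (max(step, step) == abs(total)) evaluates to false; next total becomes 0; next count becomes 1; next at idx=-2:; next count becomes 9; next final value 0; both end at 0.
Across all 441 domain points the two functions coincide.
verdict: equivalent


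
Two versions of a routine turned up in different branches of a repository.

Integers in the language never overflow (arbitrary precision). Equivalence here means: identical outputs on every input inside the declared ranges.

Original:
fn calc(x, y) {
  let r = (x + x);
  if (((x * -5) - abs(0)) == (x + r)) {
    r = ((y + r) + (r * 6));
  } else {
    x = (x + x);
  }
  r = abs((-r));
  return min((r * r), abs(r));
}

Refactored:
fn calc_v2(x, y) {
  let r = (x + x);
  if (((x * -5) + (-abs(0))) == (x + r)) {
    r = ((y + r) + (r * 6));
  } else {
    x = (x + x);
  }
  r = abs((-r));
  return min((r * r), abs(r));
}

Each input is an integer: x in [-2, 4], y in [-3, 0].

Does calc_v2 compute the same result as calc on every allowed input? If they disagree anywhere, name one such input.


Behavior is preserved: although arithmetic usage differs, the outputs never diverge.
One worked example (x=-2, y=-2) — calc: r=-4, then (((x * -5) - abs(0)) == (x + r)) is false, then x=-4, then r=4, then returns 4; calc_v2: r=-4, then (((x * -5) + (-abs(0))) == (x + r)) is false, then x=-4, then r=4, then returns 4; agreement on 4.
Checked all 28 inputs in the declared domain: the outputs agree on every one.
verdict: equivalent


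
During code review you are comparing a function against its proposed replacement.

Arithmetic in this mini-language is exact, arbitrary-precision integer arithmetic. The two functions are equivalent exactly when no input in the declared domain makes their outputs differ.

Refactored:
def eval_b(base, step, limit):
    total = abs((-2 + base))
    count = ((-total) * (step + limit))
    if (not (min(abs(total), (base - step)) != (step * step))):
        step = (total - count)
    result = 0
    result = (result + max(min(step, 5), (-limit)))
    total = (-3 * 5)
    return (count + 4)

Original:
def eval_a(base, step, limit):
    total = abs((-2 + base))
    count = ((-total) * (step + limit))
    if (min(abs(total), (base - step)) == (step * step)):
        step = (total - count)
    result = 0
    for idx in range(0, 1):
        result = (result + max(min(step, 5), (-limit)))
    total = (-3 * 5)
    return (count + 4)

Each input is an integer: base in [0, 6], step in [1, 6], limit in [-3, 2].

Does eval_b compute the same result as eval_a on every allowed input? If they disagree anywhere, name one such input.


Although boolean connective usage differs; local variable names differ; statement counts differ; comparison usage differs; loop structure differs, 252/252 inputs agree.
verdict: equivalent


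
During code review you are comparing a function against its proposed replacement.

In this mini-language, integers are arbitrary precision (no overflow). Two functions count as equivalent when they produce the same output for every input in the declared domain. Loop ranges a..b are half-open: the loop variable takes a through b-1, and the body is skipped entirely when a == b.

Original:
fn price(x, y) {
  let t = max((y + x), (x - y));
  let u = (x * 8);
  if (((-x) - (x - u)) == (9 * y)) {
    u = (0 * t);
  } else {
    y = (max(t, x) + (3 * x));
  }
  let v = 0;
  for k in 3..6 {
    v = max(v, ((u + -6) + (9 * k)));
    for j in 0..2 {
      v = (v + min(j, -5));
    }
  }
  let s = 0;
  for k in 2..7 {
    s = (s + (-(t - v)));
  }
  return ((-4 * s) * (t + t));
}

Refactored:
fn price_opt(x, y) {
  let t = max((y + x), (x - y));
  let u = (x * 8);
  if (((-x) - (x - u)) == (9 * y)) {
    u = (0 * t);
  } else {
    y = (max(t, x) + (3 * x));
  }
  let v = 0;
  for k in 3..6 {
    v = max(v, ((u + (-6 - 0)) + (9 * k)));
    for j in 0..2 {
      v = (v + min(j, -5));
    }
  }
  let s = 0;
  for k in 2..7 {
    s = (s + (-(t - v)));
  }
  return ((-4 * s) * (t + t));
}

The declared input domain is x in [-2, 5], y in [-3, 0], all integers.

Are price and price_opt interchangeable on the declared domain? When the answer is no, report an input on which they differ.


Changes here: constant usage differs, arithmetic usage differs; the full 32-point sweep finds no disagreement.
verdict: equivalent


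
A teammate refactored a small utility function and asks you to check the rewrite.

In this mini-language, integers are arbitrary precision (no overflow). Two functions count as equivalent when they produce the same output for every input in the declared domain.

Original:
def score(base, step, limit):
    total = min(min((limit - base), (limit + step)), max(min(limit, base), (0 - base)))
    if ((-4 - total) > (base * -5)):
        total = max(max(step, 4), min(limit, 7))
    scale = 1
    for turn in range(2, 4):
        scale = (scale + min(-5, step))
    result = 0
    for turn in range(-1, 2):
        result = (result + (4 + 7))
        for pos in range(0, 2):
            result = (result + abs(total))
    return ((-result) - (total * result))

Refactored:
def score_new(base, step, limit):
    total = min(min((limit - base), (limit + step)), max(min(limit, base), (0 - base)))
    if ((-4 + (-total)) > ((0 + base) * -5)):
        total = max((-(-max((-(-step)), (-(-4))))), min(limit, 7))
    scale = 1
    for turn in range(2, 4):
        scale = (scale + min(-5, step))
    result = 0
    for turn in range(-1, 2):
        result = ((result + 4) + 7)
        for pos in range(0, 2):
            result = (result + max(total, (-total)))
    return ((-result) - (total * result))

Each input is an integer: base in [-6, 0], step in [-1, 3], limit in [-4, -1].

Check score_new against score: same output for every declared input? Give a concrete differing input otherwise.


Behavior is preserved: although arithmetic usage differs; and constant usage differs; and min/max/abs usage differs, the outputs never diverge.
One worked example (base=-4, step=1, limit=-3) — score: total := -2 | ((-4 - total) > (base * -5)): false | scale := 1 | iter turn=2: | scale := -4 | iter turn=3: | scale := -9 | result := 0 | iter turn=-1: | result := 11 | iter pos=0: | result := 13 | iter pos=1: | result := 15 | iter turn=0: | result := 26 | iter pos=0: | result := 28 | iter pos=1: | result := 30 | iter turn=1: | result := 41 | iter pos=0: | result := 43 | iter pos=1: | result := 45 | result 45; score_new: total := -2 | ((-4 + (-total)) > ((0 + base) * -5)): false | scale := 1 | iter turn=2: | scale := -4 | iter turn=3: | scale := -9 | result := 0 | iter turn=-1: | result := 11 | iter pos=0: | result := 13 | iter pos=1: | result := 15 | iter turn=0: | result := 26 | iter pos=0: | result := 28 | iter pos=1: | result := 30 | iter turn=1: | result := 41 | iter pos=0: | result := 43 | iter pos=1: | result := 45 | result 45; agreement on 45.
Across all 140 domain points the two functions coincide.
verdict: equivalent


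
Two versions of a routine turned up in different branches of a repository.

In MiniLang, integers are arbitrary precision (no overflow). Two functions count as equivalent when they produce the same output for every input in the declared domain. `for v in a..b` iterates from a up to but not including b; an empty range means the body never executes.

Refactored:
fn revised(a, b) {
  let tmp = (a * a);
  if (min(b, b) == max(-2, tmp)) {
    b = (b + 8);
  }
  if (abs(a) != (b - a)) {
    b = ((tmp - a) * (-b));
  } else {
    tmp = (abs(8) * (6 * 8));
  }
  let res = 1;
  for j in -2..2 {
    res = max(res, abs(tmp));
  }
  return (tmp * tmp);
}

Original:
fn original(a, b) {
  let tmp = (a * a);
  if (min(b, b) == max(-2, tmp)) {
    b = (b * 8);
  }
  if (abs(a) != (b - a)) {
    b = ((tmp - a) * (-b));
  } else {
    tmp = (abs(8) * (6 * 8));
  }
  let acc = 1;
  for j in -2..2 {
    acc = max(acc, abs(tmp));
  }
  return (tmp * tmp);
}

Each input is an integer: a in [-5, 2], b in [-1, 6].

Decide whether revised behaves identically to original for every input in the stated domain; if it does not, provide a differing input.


Try a=0, b=0.
original: tmp = 0; (min(b, b) == max(-2, tmp)) -> true; b = 0; (abs(a) != (b - a)) -> false; tmp = 384; acc = 1; [j=-2]; acc = 384; [j=-1]; acc = 384; [j=0]; acc = 384; [j=1]; acc = 384; return 147456
revised: tmp = 0; (min(b, b) == max(-2, tmp)) -> true; b = 8; (abs(a) != (b - a)) -> true; b = 0; res = 1; [j=-2]; res = 1; [j=-1]; res = 1; [j=0]; res = 1; [j=1]; res = 1; return 0
147456 vs 0 — the two versions disagree here.
verdict: not equivalent; witness: a=0, b=0
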